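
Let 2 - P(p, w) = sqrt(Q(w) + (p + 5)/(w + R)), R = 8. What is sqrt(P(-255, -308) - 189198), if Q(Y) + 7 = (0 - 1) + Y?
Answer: sqrt(-6811056 - 6*I*sqrt(11346))/6 ≈ 0.020407 - 434.97*I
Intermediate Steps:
Q(Y) = -8 + Y (Q(Y) = -7 + ((0 - 1) + Y) = -7 + (-1 + Y) = -8 + Y)
P(p, w) = 2 - sqrt(-8 + w + (5 + p)/(8 + w)) (P(p, w) = 2 - sqrt((-8 + w) + (p + 5)/(w + 8)) = 2 - sqrt((-8 + w) + (5 + p)/(8 + w)) = 2 - sqrt(-8 + w + (5 + p)/(8 + w)))
sqrt(P(-255, -308) - 189198) = sqrt((2 - sqrt((-59 - 255 + (-308)**2)/(8 - 308))) - 189198) = sqrt((2 - sqrt((-59 - 255 + 94864)/(-300))) - 189198) = sqrt((2 - sqrt(-1/300*94550)) - 189198) = sqrt((2 - sqrt(-1891/6)) - 189198) = sqrt((2 - I*sqrt(11346)/6) - 189198) = sqrt(-189196 - I*sqrt(11346)/6)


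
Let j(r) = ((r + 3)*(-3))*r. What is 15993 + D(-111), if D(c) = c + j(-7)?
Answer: 15798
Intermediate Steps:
j(r) = r*(-9 - 3*r) (j(r) = ((3 + r)*(-3))*r = (-9 - 3*r)*r = r*(-9 - 3*r))
D(c) = -84 + c (D(c) = c - 3*(-7)*(3 - 7) = c - 3*(-7)*(-4) = c - 84 = -84 + c)
15993 + D(-111) = 15993 + (-84 - 111) = 15993 - 195 = 15798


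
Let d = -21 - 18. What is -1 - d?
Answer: 38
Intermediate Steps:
d = -39
-1 - d = -1 - 1*(-39) = -1 + 39 = 38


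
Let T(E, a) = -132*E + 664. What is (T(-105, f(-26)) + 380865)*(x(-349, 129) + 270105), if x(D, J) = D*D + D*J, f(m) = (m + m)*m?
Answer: 137154513265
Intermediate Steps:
f(m) = 2*m² (f(m) = (2*m)*m = 2*m²)
x(D, J) = D² + D*J
T(E, a) = 664 - 132*E
(T(-105, f(-26)) + 380865)*(x(-349, 129) + 270105) = ((664 - 132*(-105)) + 380865)*(-349*(-349 + 129) + 270105) = ((664 + 13860) + 380865)*(-349*(-220) + 270105) = (14524 + 380865)*(76780 + 270105) = 395389*346885 = 137154513265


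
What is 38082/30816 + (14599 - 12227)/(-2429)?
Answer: 3234271/12475344 ≈ 0.25925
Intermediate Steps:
38082/30816 + (14599 - 12227)/(-2429) = 38082*(1/30816) + 2372*(-1/2429) = 6347/5136 - 2372/2429 = 3234271/12475344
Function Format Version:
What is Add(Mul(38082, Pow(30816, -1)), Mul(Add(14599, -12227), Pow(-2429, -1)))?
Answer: Rational(3234271, 12475344) ≈ 0.25925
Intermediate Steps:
Add(Mul(38082, Pow(30816, -1)), Mul(Add(14599, -12227), Pow(-2429, -1))) = Add(Mul(38082, Rational(1, 30816)), Mul(2372, Rational(-1, 2429))) = Add(Rational(6347, 5136), Rational(-2372, 2429)) = Rational(3234271, 12475344)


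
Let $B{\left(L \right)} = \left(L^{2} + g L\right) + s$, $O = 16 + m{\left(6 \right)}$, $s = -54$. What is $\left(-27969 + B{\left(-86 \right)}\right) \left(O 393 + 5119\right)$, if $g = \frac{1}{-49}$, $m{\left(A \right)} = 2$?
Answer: $- \frac{12322696941}{49} \approx -2.5148 \cdot 10^{8}$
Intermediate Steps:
$g = - \frac{1}{49} \approx -0.020408$
$O = 18$ ($O = 16 + 2 = 18$)
$B{\left(L \right)} = -54 + L^{2} - \frac{L}{49}$ ($B{\left(L \right)} = \left(L^{2} - \frac{L}{49}\right) - 54 = -54 + L^{2} - \frac{L}{49}$)
$\left(-27969 + B{\left(-86 \right)}\right) \left(O 393 + 5119\right) = \left(-27969 - \left(\frac{2560}{49} - 7396\right)\right) \left(18 \cdot 393 + 5119\right) = \left(-27969 + \left(-54 + 7396 + \frac{86}{49}\right)\right) \left(7074 + 5119\right) = \left(-27969 + \frac{359844}{49}\right) 12193 = \left(- \frac{1010637}{49}\right) 12193 = - \frac{12322696941}{49}$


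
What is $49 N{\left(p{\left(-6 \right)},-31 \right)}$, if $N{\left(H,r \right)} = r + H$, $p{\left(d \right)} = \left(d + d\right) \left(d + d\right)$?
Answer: $5537$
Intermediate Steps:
$p{\left(d \right)} = 4 d^{2}$ ($p{\left(d \right)} = 2 d 2 d = 4 d^{2}$)
$N{\left(H,r \right)} = H + r$
$49 N{\left(p{\left(-6 \right)},-31 \right)} = 49 \left(4 \left(-6\right)^{2} - 31\right) = 49 \left(4 \cdot 36 - 31\right) = 49 \left(144 - 31\right) = 49 \cdot 113 = 5537$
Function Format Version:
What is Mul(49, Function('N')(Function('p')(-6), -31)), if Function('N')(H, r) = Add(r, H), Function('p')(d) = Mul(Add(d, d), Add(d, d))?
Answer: 5537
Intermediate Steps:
Function('p')(d) = Mul(4, Pow(d, 2)) (Function('p')(d) = Mul(Mul(2, d), Mul(2, d)) = Mul(4, Pow(d, 2)))
Function('N')(H, r) = Add(H, r)
Mul(49, Function('N')(Function('p')(-6), -31)) = Mul(49, Add(Mul(4, Pow(-6, 2)), -31)) = Mul(49, Add(Mul(4, 36), -31)) = Mul(49, Add(144, -31)) = Mul(49, 113) = 5537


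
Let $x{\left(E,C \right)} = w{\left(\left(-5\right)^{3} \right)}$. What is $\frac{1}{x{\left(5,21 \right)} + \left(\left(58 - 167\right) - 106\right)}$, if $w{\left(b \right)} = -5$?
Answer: $- \frac{1}{220} \approx -0.0045455$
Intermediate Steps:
$x{\left(E,C \right)} = -5$
$\frac{1}{x{\left(5,21 \right)} + \left(\left(58 - 167\right) - 106\right)} = \frac{1}{-5 + \left(\left(58 - 167\right) - 106\right)} = \frac{1}{-5 - 215} = \frac{1}{-220} = - \frac{1}{220}$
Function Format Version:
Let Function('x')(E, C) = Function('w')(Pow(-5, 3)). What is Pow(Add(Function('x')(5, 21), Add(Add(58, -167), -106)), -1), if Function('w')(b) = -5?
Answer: Rational(-1, 220) ≈ -0.0045455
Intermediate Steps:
Function('x')(E, C) = -5
Pow(Add(Function('x')(5, 21), Add(Add(58, -167), -106)), -1) = Pow(Add(-5, Add(Add(58, -167), -106)), -1) = Pow(Add(-5, Add(-109, -106)), -1) = Pow(Add(-5, -215), -1) = Pow(-220, -1) = Rational(-1, 220)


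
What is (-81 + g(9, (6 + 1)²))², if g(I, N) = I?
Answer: 5184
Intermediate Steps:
(-81 + g(9, (6 + 1)²))² = (-81 + 9)² = (-72)² = 5184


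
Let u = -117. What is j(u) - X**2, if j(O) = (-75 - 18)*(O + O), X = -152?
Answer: -1342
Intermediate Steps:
j(O) = -186*O
j(u) - X**2 = -186*(-117) - 1*(-152)**2 = 21762 - 1*23104 = 21762 - 23104 = -1342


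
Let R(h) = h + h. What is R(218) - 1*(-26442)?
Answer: 26878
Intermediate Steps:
R(h) = 2*h
R(218) - 1*(-26442) = 2*218 - 1*(-26442) = 436 + 26442 = 26878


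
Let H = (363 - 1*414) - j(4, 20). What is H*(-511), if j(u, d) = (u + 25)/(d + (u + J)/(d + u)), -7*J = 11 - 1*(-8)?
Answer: 30096367/1123 ≈ 26800.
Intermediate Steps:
J = -19/7 (J = -(11 - 1*(-8))/7 = -(11 + 8)/7 = -⅐*19 = -19/7 ≈ -2.7143)
j(u, d) = (25 + u)/(d + (-19/7 + u)/(d + u)) (j(u, d) = (u + 25)/(d + (u - 19/7)/(d + u)) = (25 + u)/(d + (-19/7 + u)/(d + u)))
H = -58897/1123 (H = (363 - 1*414) - 7*(4² + 25*20 + 25*4 + 20*4)/(-19 + 7*4 + 7*20² + 7*20*4) = (363 - 414) - 7*(16 + 500 + 100 + 80)/(-19 + 28 + 7*400 + 560) = -51 - 7*696/(-19 + 28 + 2800 + 560) = -51 - 7*696/3369 = -51 - 1*1624/1123 = -51 - 1624/1123 = -58897/1123 ≈ -52.446)
H*(-511) = -58897/1123*(-511) = 30096367/1123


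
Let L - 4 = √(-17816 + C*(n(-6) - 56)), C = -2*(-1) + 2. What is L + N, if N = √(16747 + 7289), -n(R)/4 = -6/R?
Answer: 4 + 2*√6009 + 2*I*√4514 ≈ 159.04 + 134.37*I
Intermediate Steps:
n(R) = 24/R (n(R) = -(-24)/R = 24/R)
C = 4 (C = 2 + 2 = 4)
N = 2*√6009 (N = √24036 = 2*√6009 ≈ 155.04)
L = 4 + 2*I*√4514 (L = 4 + √(-17816 + 4*(24/(-6) - 56)) = 4 + √(-17816 + 4*(24*(-⅙) - 56)) = 4 + √(-17816 + 4*(-4 - 56)) = 4 + √(-17816 + 4*(-60)) = 4 + √(-17816 - 240) = 4 + √(-18056) = 4 + 2*I*√4514 ≈ 4.0 + 134.37*I)
L + N = (4 + 2*I*√4514) + 2*√6009 = 4 + 2*√6009 + 2*I*√4514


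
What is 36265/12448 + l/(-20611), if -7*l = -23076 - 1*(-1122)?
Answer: 4958922013/1795960096 ≈ 2.7612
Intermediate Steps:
l = 21954/7 (l = -(-23076 - 1*(-1122))/7 = -(-23076 + 1122)/7 = -⅐*(-21954) = 21954/7 ≈ 3136.3)
36265/12448 + l/(-20611) = 36265/12448 + (21954/7)/(-20611) = 36265*(1/12448) + (21954/7)*(-1/20611) = 36265/12448 - 21954/144277 = 4958922013/1795960096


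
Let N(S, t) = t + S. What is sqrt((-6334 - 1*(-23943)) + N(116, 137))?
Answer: sqrt(17862) ≈ 133.65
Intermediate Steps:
N(S, t) = S + t
sqrt((-6334 - 1*(-23943)) + N(116, 137)) = sqrt((-6334 - 1*(-23943)) + (116 + 137)) = sqrt((-6334 + 23943) + 253) = sqrt(17609 + 253) = sqrt(17862)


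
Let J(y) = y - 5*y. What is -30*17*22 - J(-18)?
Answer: -11292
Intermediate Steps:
J(y) = -4*y
-30*17*22 - J(-18) = -30*17*22 - (-4)*(-18) = -510*22 - 1*72 = -11220 - 72 = -11292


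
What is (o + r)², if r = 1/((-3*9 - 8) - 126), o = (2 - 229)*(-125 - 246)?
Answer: 183844745452096/25921 ≈ 7.0925e+9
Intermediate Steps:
o = 84217 (o = -227*(-371) = 84217)
r = -1/161 (r = 1/((-27 - 8) - 126) = 1/(-35 - 126) = 1/(-161) = -1/161 ≈ -0.0062112)
(o + r)² = (84217 - 1/161)² = (13558936/161)² = 183844745452096/25921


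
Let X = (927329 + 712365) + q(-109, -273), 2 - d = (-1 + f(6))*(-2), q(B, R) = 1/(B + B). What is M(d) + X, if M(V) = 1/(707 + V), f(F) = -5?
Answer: 249144944045/151946 ≈ 1.6397e+6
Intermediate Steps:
q(B, R) = 1/(2*B)
d = -10 (d = 2 - (-1 - 5)*(-2) = 2 - (-6)*(-2) = 2 - 1*12 = 2 - 12 = -10)
X = 357453291/218 (X = (927329 + 712365) + (½)/(-109) = 1639694 + (½)*(-1/109) = 1639694 - 1/218 = 357453291/218 ≈ 1.6397e+6)
M(d) + X = 1/(707 - 10) + 357453291/218 = 1/697 + 357453291/218 = 249144944045/151946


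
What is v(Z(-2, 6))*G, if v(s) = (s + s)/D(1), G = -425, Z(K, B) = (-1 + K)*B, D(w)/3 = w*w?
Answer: 5100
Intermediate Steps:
D(w) = 3*w² (D(w) = 3*(w*w) = 3*w²)
Z(K, B) = B*(-1 + K)
v(s) = 2*s/3 (v(s) = (s + s)/((3*1²)) = (2*s)/((3*1)) = (2*s)/3 = (2*s)*(⅓) = 2*s/3)
v(Z(-2, 6))*G = (2*(6*(-1 - 2))/3)*(-425) = (2*(6*(-3))/3)*(-425) = ((⅔)*(-18))*(-425) = -12*(-425) = 5100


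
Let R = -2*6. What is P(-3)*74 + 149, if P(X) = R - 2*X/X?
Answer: -887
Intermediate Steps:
R = -12
P(X) = -14 (P(X) = -12 - 2*X/X = -12 - 2*1 = -12 - 2 = -14)
P(-3)*74 + 149 = -14*74 + 149 = -1036 + 149 = -887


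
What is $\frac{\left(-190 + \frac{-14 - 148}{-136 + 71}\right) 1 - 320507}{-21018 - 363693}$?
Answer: $\frac{6948381}{8335405} \approx 0.8336$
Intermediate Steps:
$\frac{\left(-190 + \frac{-14 - 148}{-136 + 71}\right) 1 - 320507}{-21018 - 363693} = \frac{\left(-190 - \frac{162}{-65}\right) 1 - 320507}{-384711} = \left(\left(-190 - - \frac{162}{65}\right) 1 - 320507\right) \left(- \frac{1}{384711}\right) = \left(\left(-190 + \frac{162}{65}\right) 1 - 320507\right) \left(- \frac{1}{384711}\right) = \left(\left(- \frac{12188}{65}\right) 1 - 320507\right) \left(- \frac{1}{384711}\right) = \left(- \frac{12188}{65} - 320507\right) \left(- \frac{1}{384711}\right) = \left(- \frac{20845143}{65}\right) \left(- \frac{1}{384711}\right) = \frac{6948381}{8335405}$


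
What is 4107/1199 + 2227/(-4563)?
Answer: 16070068/5471037 ≈ 2.9373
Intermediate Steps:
4107/1199 + 2227/(-4563) = 4107*(1/1199) + 2227*(-1/4563) = 4107/1199 - 2227/4563 = 16070068/5471037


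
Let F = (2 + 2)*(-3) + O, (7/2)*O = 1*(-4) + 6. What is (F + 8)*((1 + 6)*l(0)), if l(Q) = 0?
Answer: 0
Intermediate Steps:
O = 4/7 (O = 2*(1*(-4) + 6)/7 = 2*(-4 + 6)/7 = (2/7)*2 = 4/7 ≈ 0.57143)
F = -80/7 (F = (2 + 2)*(-3) + 4/7 = 4*(-3) + 4/7 = -12 + 4/7 = -80/7 ≈ -11.429)
(F + 8)*((1 + 6)*l(0)) = (-80/7 + 8)*((1 + 6)*0) = -24*0 = -24/7*0 = 0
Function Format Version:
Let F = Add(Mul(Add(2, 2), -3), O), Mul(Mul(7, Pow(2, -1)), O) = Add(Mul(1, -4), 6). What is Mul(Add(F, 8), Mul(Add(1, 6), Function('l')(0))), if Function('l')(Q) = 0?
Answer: 0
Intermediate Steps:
O = Rational(4, 7) (O = Mul(Rational(2, 7), Add(Mul(1, -4), 6)) = Mul(Rational(2, 7), Add(-4, 6)) = Mul(Rational(2, 7), 2) = Rational(4, 7) ≈ 0.57143)
F = Rational(-80, 7) (F = Add(Mul(Add(2, 2), -3), Rational(4, 7)) = Add(Mul(4, -3), Rational(4, 7)) = Add(-12, Rational(4, 7)) = Rational(-80, 7) ≈ -11.429)
Mul(Add(F, 8), Mul(Add(1, 6), Function('l')(0))) = Mul(Add(Rational(-80, 7), 8), Mul(Add(1, 6), 0)) = Mul(Rational(-24, 7), Mul(7, 0)) = Mul(Rational(-24, 7), 0) = 0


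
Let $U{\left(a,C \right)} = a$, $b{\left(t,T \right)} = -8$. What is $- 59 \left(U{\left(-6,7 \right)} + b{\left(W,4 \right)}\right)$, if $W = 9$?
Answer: $826$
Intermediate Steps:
$- 59 \left(U{\left(-6,7 \right)} + b{\left(W,4 \right)}\right) = - 59 \left(-6 - 8\right) = \left(-59\right) \left(-14\right) = 826$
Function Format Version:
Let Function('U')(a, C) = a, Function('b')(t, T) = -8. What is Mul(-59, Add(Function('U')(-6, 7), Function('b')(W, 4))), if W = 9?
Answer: 826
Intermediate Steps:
Mul(-59, Add(Function('U')(-6, 7), Function('b')(W, 4))) = Mul(-59, Add(-6, -8)) = Mul(-59, -14) = 826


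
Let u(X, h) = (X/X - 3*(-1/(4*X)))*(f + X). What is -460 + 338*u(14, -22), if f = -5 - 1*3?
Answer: 23473/14 ≈ 1676.6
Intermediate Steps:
f = -8 (f = -5 - 3 = -8)
u(X, h) = (1 + 3/(4*X))*(-8 + X) (u(X, h) = (X/X - 3*(-1/(4*X)))*(-8 + X) = (1 - (-3)/(4*X))*(-8 + X) = (1 + 3/(4*X))*(-8 + X))
-460 + 338*u(14, -22) = -460 + 338*(-29/4 + 14 - 6/14) = -460 + 338*(-29/4 + 14 - 6*1/14) = -460 + 338*(-29/4 + 14 - 3/7) = -460 + 338*(177/28) = -460 + 29913/14 = 23473/14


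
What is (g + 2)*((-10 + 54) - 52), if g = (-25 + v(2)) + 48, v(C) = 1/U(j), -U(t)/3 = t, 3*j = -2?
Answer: -204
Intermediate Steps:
j = -⅔ (j = (⅓)*(-2) = -⅔ ≈ -0.66667)
U(t) = -3*t
v(C) = ½ (v(C) = 1/(-3*(-⅔)) = 1/2 = ½)
g = 47/2 (g = (-25 + ½) + 48 = -49/2 + 48 = 47/2 ≈ 23.500)
(g + 2)*((-10 + 54) - 52) = (47/2 + 2)*((-10 + 54) - 52) = 51*(44 - 52)/2 = (51/2)*(-8) = -204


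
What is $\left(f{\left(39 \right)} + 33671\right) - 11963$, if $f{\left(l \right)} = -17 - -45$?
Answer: $21736$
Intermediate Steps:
$f{\left(l \right)} = 28$ ($f{\left(l \right)} = -17 + 45 = 28$)
$\left(f{\left(39 \right)} + 33671\right) - 11963 = \left(28 + 33671\right) - 11963 = 33699 - 11963 = 21736$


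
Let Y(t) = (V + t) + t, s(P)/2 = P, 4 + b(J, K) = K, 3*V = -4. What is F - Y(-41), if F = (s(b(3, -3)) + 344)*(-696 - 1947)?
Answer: -2616320/3 ≈ -8.7211e+5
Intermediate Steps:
V = -4/3 (V = (⅓)*(-4) = -4/3 ≈ -1.3333)
b(J, K) = -4 + K
s(P) = 2*P
Y(t) = -4/3 + 2*t (Y(t) = (-4/3 + t) + t = -4/3 + 2*t)
F = -872190 (F = (2*(-4 - 3) + 344)*(-696 - 1947) = (2*(-7) + 344)*(-2643) = (-14 + 344)*(-2643) = 330*(-2643) = -872190)
F - Y(-41) = -872190 - (-4/3 + 2*(-41)) = -872190 - (-4/3 - 82) = -872190 - 1*(-250/3) = -872190 + 250/3 = -2616320/3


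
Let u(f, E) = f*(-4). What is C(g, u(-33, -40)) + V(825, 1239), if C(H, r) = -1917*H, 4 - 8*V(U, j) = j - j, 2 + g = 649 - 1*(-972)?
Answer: -6207245/2 ≈ -3.1036e+6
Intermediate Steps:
g = 1619 (g = -2 + (649 - 1*(-972)) = -2 + (649 + 972) = -2 + 1621 = 1619)
V(U, j) = ½ (V(U, j) = ½ - (j - j)/8 = ½ - ⅛*0 = ½ + 0 = ½)
u(f, E) = -4*f
C(g, u(-33, -40)) + V(825, 1239) = -1917*1619 + ½ = -3103623 + ½ = -6207245/2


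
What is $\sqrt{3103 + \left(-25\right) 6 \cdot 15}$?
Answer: $\sqrt{853} \approx 29.206$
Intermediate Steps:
$\sqrt{3103 + \left(-25\right) 6 \cdot 15} = \sqrt{3103 - 2250} = \sqrt{853}$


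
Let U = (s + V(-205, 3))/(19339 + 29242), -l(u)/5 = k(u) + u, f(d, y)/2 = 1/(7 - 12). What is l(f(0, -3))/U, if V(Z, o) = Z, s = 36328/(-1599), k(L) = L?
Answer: -310724076/364123 ≈ -853.35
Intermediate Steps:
s = -36328/1599 (s = 36328*(-1/1599) = -36328/1599 ≈ -22.719)
f(d, y) = -⅖ (f(d, y) = 2/(7 - 12) = 2/(-5) = 2*(-⅕) = -⅖)
l(u) = -10*u (l(u) = -5*(u + u) = -10*u)
U = -364123/77681019 (U = (-36328/1599 - 205)/(19339 + 29242) = -364123/1599/48581 = -364123/1599*1/48581 = -364123/77681019 ≈ -0.0046874)
l(f(0, -3))/U = (-10*(-⅖))/(-364123/77681019) = 4*(-77681019/364123) = -310724076/364123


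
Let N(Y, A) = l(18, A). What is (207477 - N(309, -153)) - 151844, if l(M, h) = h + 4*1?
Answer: 55782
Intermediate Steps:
l(M, h) = 4 + h (l(M, h) = h + 4 = 4 + h)
N(Y, A) = 4 + A
(207477 - N(309, -153)) - 151844 = (207477 - (4 - 153)) - 151844 = (207477 - 1*(-149)) - 151844 = (207477 + 149) - 151844 = 207626 - 151844 = 55782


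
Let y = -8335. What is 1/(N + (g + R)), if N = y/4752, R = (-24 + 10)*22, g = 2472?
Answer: 4752/10274993 ≈ 0.00046248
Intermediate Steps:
R = -308 (R = -14*22 = -308)
N = -8335/4752 ≈ -1.7540
1/(N + (g + R)) = 1/(-8335/4752 + (2472 - 308)) = 1/(-8335/4752 + 2164) = 1/(10274993/4752) = 4752/10274993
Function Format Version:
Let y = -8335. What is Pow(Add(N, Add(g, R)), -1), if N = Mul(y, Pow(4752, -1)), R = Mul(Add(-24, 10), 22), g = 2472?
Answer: Rational(4752, 10274993) ≈ 0.00046248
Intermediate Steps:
R = -308 (R = Mul(-14, 22) = -308)
N = Rational(-8335, 4752) (N = Mul(-8335, Pow(4752, -1)) = Mul(-8335, Rational(1, 4752)) = Rational(-8335, 4752) ≈ -1.7540)
Pow(Add(N, Add(g, R)), -1) = Pow(Add(Rational(-8335, 4752), Add(2472, -308)), -1) = Pow(Add(Rational(-8335, 4752), 2164), -1) = Pow(Rational(10274993, 4752), -1) = Rational(4752, 10274993)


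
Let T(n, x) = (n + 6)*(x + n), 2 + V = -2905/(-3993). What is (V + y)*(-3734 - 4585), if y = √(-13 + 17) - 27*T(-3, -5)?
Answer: -7183093237/1331 ≈ -5.3968e+6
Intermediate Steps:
V = -5081/3993 (V = -2 - 2905/(-3993) = -2 - 2905*(-1/3993) = -2 + 2905/3993 = -5081/3993 ≈ -1.2725)
T(n, x) = (6 + n)*(n + x)
y = 650 (y = √(-13 + 17) - 27*((-3)² + 6*(-3) + 6*(-5) - 3*(-5)) = √4 - 27*(9 - 18 - 30 + 15) = 2 - 27*(-24) = 2 + 648 = 650)
(V + y)*(-3734 - 4585) = (-5081/3993 + 650)*(-3734 - 4585) = (2590369/3993)*(-8319) = -7183093237/1331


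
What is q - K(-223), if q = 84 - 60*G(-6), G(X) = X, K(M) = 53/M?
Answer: 99065/223 ≈ 444.24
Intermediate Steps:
q = 444 (q = 84 - 60*(-6) = 84 + 360 = 444)
q - K(-223) = 444 - 53/(-223) = 444 - 53*(-1)/223 = 444 - 1*(-53/223) = 444 + 53/223 = 99065/223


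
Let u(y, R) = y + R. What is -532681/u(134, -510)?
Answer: 532681/376 ≈ 1416.7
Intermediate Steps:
u(y, R) = R + y
-532681/u(134, -510) = -532681/(-510 + 134) = -532681/(-376) = -532681*(-1/376) = 532681/376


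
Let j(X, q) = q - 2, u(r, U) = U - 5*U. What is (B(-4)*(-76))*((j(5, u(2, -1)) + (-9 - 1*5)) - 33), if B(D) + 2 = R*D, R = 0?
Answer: -6840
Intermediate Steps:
u(r, U) = -4*U
j(X, q) = -2 + q
B(D) = -2 (B(D) = -2 + 0*D = -2 + 0 = -2)
(B(-4)*(-76))*((j(5, u(2, -1)) + (-9 - 1*5)) - 33) = (-2*(-76))*(((-2 - 4*(-1)) + (-9 - 1*5)) - 33) = 152*(((-2 + 4) + (-9 - 5)) - 33) = 152*((2 - 14) - 33) = 152*(-12 - 33) = 152*(-45) = -6840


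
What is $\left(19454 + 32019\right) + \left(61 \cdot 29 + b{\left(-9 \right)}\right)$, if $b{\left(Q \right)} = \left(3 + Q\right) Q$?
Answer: $53296$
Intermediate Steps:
$b{\left(Q \right)} = Q \left(3 + Q\right)$
$\left(19454 + 32019\right) + \left(61 \cdot 29 + b{\left(-9 \right)}\right) = \left(19454 + 32019\right) + \left(61 \cdot 29 - 9 \left(3 - 9\right)\right) = 51473 + \left(1769 - -54\right) = 51473 + \left(1769 + 54\right) = 51473 + 1823 = 53296$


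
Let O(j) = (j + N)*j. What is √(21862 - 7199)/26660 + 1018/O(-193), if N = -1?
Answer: 509/18721 + √14663/26660 ≈ 0.031731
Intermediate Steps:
O(j) = j*(-1 + j) (O(j) = (j - 1)*j = (-1 + j)*j = j*(-1 + j))
√(21862 - 7199)/26660 + 1018/O(-193) = √(21862 - 7199)/26660 + 1018/((-193*(-1 - 193))) = √14663*(1/26660) + 1018/((-193*(-194))) = √14663/26660 + 1018/37442 = √14663/26660 + 1018*(1/37442) = √14663/26660 + 509/18721 = 509/18721 + √14663/26660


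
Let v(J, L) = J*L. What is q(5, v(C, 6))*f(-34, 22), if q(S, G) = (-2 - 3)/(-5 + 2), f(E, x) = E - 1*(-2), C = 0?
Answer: -160/3 ≈ -53.333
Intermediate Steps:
f(E, x) = 2 + E (f(E, x) = E + 2 = 2 + E)
q(S, G) = 5/3 (q(S, G) = -5/(-3) = -5*(-⅓) = 5/3)
q(5, v(C, 6))*f(-34, 22) = 5*(2 - 34)/3 = (5/3)*(-32) = -160/3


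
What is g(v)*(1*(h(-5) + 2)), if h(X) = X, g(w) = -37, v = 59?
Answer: 111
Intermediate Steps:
g(v)*(1*(h(-5) + 2)) = -37*(-5 + 2) = -37*(-3) = 111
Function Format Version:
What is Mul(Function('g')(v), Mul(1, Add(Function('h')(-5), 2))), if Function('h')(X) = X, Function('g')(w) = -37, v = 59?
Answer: 111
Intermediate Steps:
Mul(Function('g')(v), Mul(1, Add(Function('h')(-5), 2))) = Mul(-37, Mul(1, Add(-5, 2))) = Mul(-37, Mul(1, -3)) = Mul(-37, -3) = 111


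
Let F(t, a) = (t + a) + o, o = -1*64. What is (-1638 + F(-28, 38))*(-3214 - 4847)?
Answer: 13639212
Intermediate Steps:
o = -64
F(t, a) = -64 + a + t (F(t, a) = (t + a) - 64 = (a + t) - 64 = -64 + a + t)
(-1638 + F(-28, 38))*(-3214 - 4847) = (-1638 + (-64 + 38 - 28))*(-3214 - 4847) = (-1638 - 54)*(-8061) = -1692*(-8061) = 13639212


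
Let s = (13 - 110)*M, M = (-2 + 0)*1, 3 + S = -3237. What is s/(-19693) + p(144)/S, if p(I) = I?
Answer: -48116/886185 ≈ -0.054296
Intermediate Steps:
S = -3240 (S = -3 - 3237 = -3240)
M = -2 (M = -2*1 = -2)
s = 194 (s = (13 - 110)*(-2) = -97*(-2) = 194)
s/(-19693) + p(144)/S = 194/(-19693) + 144/(-3240) = 194*(-1/19693) + 144*(-1/3240) = -194/19693 - 2/45 = -48116/886185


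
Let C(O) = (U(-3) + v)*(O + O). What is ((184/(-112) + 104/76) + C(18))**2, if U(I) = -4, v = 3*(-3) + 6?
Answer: 4503081025/70756 ≈ 63642.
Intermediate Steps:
v = -3 (v = -9 + 6 = -3)
C(O) = -14*O (C(O) = (-4 - 3)*(O + O) = -14*O)
((184/(-112) + 104/76) + C(18))**2 = ((184/(-112) + 104/76) - 14*18)**2 = ((184*(-1/112) + 104*(1/76)) - 252)**2 = ((-23/14 + 26/19) - 252)**2 = (-73/266 - 252)**2 = (-67105/266)**2 = 4503081025/70756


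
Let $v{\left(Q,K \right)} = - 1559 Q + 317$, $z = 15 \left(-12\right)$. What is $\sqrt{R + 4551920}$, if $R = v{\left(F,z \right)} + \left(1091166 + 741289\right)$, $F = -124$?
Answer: $2 \sqrt{1644502} \approx 2564.8$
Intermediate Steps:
$z = -180$
$v{\left(Q,K \right)} = 317 - 1559 Q$
$R = 2026088$ ($R = \left(317 - -193316\right) + \left(1091166 + 741289\right) = \left(317 + 193316\right) + 1832455 = 193633 + 1832455 = 2026088$)
$\sqrt{R + 4551920} = \sqrt{2026088 + 4551920} = \sqrt{6578008} = 2 \sqrt{1644502}$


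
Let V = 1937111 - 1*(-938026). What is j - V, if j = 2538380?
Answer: -336757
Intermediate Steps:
V = 2875137 (V = 1937111 + 938026 = 2875137)
j - V = 2538380 - 1*2875137 = 2538380 - 2875137 = -336757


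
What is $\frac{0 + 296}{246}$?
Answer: $\frac{148}{123} \approx 1.2033$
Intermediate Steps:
$\frac{0 + 296}{246} = \frac{1}{246} \cdot 296 = \frac{148}{123}$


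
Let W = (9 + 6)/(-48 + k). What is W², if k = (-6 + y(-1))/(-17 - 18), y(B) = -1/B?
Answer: 441/4489 ≈ 0.098240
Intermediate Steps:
k = ⅐ (k = (-6 - 1/(-1))/(-17 - 18) = (-6 - 1*(-1))/(-35) = (-6 + 1)*(-1/35) = -5*(-1/35) = ⅐ ≈ 0.14286)
W = -21/67 (W = (9 + 6)/(-48 + ⅐) = 15/(-335/7) = 15*(-7/335) = -21/67 ≈ -0.31343)
W² = (-21/67)² = 441/4489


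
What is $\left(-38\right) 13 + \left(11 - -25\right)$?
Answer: $-458$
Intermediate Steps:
$\left(-38\right) 13 + \left(11 - -25\right) = -494 + \left(11 + 25\right) = -494 + 36 = -458$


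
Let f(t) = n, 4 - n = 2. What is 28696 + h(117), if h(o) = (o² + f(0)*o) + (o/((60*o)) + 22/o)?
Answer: 99728939/2340 ≈ 42619.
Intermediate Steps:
n = 2 (n = 4 - 1*2 = 4 - 2 = 2)
f(t) = 2
h(o) = 1/60 + o² + 2*o + 22/o (h(o) = (o² + 2*o) + (o/((60*o)) + 22/o) = (o² + 2*o) + (o*(1/(60*o)) + 22/o) = (o² + 2*o) + (1/60 + 22/o) = 1/60 + o² + 2*o + 22/o)
28696 + h(117) = 28696 + (1/60 + 117² + 2*117 + 22/117) = 28696 + (1/60 + 13689 + 234 + 22*(1/117)) = 28696 + (1/60 + 13689 + 234 + 22/117) = 28696 + 32580299/2340 = 99728939/2340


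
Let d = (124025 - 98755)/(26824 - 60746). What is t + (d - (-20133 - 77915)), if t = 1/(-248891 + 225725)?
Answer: 5503511845411/56131218 ≈ 98047.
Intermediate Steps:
t = -1/23166 (t = 1/(-23166) = -1/23166 ≈ -4.3167e-5)
d = -1805/2423 (d = 25270/(-33922) = 25270*(-1/33922) = -1805/2423 ≈ -0.74494)
t + (d - (-20133 - 77915)) = -1/23166 + (-1805/2423 - (-20133 - 77915)) = -1/23166 + (-1805/2423 - 1*(-98048)) = -1/23166 + (-1805/2423 + 98048) = -1/23166 + 237568499/2423 = 5503511845411/56131218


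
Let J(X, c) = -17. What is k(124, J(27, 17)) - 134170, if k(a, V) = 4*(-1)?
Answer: -134174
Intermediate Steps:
k(a, V) = -4
k(124, J(27, 17)) - 134170 = -4 - 134170 = -134174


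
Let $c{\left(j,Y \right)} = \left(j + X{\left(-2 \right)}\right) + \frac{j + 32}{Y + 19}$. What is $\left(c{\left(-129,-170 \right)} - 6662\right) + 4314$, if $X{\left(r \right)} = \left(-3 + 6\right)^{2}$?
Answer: $- \frac{372571}{151} \approx -2467.4$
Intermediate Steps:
$X{\left(r \right)} = 9$ ($X{\left(r \right)} = 3^{2} = 9$)
$c{\left(j,Y \right)} = 9 + j + \frac{32 + j}{19 + Y}$ ($c{\left(j,Y \right)} = \left(j + 9\right) + \frac{j + 32}{Y + 19} = \left(9 + j\right) + \frac{32 + j}{19 + Y} = 9 + j + \frac{32 + j}{19 + Y}$)
$\left(c{\left(-129,-170 \right)} - 6662\right) + 4314 = \left(\frac{203 + 9 \left(-170\right) + 20 \left(-129\right) - -21930}{19 - 170} - 6662\right) + 4314 = \left(\frac{203 - 1530 - 2580 + 21930}{-151} - 6662\right) + 4314 = \left(\left(- \frac{1}{151}\right) 18023 - 6662\right) + 4314 = \left(- \frac{18023}{151} - 6662\right) + 4314 = - \frac{1023985}{151} + 4314 = - \frac{372571}{151}$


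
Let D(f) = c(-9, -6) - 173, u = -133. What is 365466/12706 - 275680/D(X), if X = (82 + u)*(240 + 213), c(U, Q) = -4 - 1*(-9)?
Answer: 222761773/133413 ≈ 1669.7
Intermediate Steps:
c(U, Q) = 5 (c(U, Q) = -4 + 9 = 5)
X = -23103 (X = (82 - 133)*(240 + 213) = -51*453 = -23103)
D(f) = -168 (D(f) = 5 - 173 = -168)
365466/12706 - 275680/D(X) = 365466/12706 - 275680/(-168) = 365466*(1/12706) - 275680*(-1/168) = 182733/6353 + 34460/21 = 222761773/133413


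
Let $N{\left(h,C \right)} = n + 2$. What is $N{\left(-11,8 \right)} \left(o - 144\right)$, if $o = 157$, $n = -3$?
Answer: $-13$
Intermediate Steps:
$N{\left(h,C \right)} = -1$ ($N{\left(h,C \right)} = -3 + 2 = -1$)
$N{\left(-11,8 \right)} \left(o - 144\right) = - (157 - 144) = \left(-1\right) 13 = -13$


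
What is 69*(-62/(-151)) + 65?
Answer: 14093/151 ≈ 93.331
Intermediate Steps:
69*(-62/(-151)) + 65 = 69*(-62*(-1/151)) + 65 = 69*(62/151) + 65 = 4278/151 + 65 = 14093/151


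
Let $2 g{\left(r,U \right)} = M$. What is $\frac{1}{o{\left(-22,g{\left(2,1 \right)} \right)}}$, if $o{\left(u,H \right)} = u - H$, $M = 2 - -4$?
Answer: $- \frac{1}{25} \approx -0.04$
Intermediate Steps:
$M = 6$ ($M = 2 + 4 = 6$)
$g{\left(r,U \right)} = 3$ ($g{\left(r,U \right)} = \frac{1}{2} \cdot 6 = 3$)
$\frac{1}{o{\left(-22,g{\left(2,1 \right)} \right)}} = \frac{1}{-22 - 3} = \frac{1}{-25} = - \frac{1}{25}$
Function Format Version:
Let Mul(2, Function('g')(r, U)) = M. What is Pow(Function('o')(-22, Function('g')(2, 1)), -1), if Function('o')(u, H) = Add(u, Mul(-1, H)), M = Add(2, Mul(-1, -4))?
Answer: Rational(-1, 25) ≈ -0.040000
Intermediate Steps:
M = 6 (M = Add(2, 4) = 6)
Function('g')(r, U) = 3 (Function('g')(r, U) = Mul(Rational(1, 2), 6) = 3)
Pow(Function('o')(-22, Function('g')(2, 1)), -1) = Pow(Add(-22, Mul(-1, 3)), -1) = Pow(Add(-22, -3), -1) = Pow(-25, -1) = Rational(-1, 25)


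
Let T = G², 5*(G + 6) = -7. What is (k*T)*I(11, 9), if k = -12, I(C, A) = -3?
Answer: 49284/25 ≈ 1971.4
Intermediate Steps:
G = -37/5 (G = -6 + (⅕)*(-7) = -6 - 7/5 = -37/5 ≈ -7.4000)
T = 1369/25 (T = (-37/5)² = 1369/25 ≈ 54.760)
(k*T)*I(11, 9) = -12*1369/25*(-3) = -16428/25*(-3) = 49284/25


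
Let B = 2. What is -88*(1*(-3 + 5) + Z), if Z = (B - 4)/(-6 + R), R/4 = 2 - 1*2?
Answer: -616/3 ≈ -205.33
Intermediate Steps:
R = 0 (R = 4*(2 - 1*2) = 4*(2 - 2) = 4*0 = 0)
Z = 1/3 (Z = (2 - 4)/(-6 + 0) = -2/(-6) = -1/6*(-2) = 1/3 ≈ 0.33333)
-88*(1*(-3 + 5) + Z) = -88*(1*(-3 + 5) + 1/3) = -88*(1*2 + 1/3) = -88*(2 + 1/3) = -88*7/3 = -616/3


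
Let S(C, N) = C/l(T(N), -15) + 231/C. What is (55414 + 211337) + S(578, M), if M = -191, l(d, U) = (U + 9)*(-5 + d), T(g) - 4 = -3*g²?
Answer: 25311493022815/94887948 ≈ 2.6675e+5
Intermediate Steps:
T(g) = 4 - 3*g²
l(d, U) = (-5 + d)*(9 + U) (l(d, U) = (9 + U)*(-5 + d) = (-5 + d)*(9 + U))
S(C, N) = 231/C + C/(6 + 18*N²) (S(C, N) = C/(-45 - 5*(-15) + 9*(4 - 3*N²) - 15*(4 - 3*N²)) + 231/C = C/(-45 + 75 + (36 - 27*N²) + (-60 + 45*N²)) + 231/C = C/(6 + 18*N²) + 231/C = 231/C + C/(6 + 18*N²))
(55414 + 211337) + S(578, M) = (55414 + 211337) + (⅙)*(1386 + 578² + 4158*(-191)²)/(578*(1 + 3*(-191)²)) = 266751 + (⅙)*(1/578)*(1386 + 334084 + 4158*36481)/(1 + 3*36481) = 266751 + (⅙)*(1/578)*(1386 + 334084 + 151687998)/(1 + 109443) = 266751 + (⅙)*(1/578)*152023468/109444 = 266751 + (⅙)*(1/578)*(1/109444)*152023468 = 266751 + 38005867/94887948 = 25311493022815/94887948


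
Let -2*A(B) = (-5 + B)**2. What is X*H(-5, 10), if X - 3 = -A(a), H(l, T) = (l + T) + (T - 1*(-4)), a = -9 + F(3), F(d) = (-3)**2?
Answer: 589/2 ≈ 294.50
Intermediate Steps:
F(d) = 9
a = 0 (a = -9 + 9 = 0)
A(B) = -(-5 + B)**2/2
H(l, T) = 4 + l + 2*T (H(l, T) = (T + l) + (T + 4) = (T + l) + (4 + T) = 4 + l + 2*T)
X = 31/2 (X = 3 - (-1)*(-5 + 0)**2/2 = 3 - (-1)*(-5)**2/2 = 3 - (-1)*25/2 = 3 - 1*(-25/2) = 3 + 25/2 = 31/2 ≈ 15.500)
X*H(-5, 10) = 31*(4 - 5 + 2*10)/2 = 31*(4 - 5 + 20)/2 = (31/2)*19 = 589/2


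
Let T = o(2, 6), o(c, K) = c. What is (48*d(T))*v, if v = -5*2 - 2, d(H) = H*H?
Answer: -2304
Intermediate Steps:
T = 2
d(H) = H²
v = -12 (v = -10 - 2 = -12)
(48*d(T))*v = (48*2²)*(-12) = (48*4)*(-12) = 192*(-12) = -2304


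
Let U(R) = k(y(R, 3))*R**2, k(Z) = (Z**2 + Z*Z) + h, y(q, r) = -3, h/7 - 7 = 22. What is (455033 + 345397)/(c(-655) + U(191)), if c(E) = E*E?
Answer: 133405/1415221 ≈ 0.094264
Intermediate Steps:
h = 203 (h = 49 + 7*22 = 49 + 154 = 203)
c(E) = E**2
k(Z) = 203 + 2*Z**2 (k(Z) = (Z**2 + Z*Z) + 203 = (Z**2 + Z**2) + 203 = 2*Z**2 + 203 = 203 + 2*Z**2)
U(R) = 221*R**2 (U(R) = (203 + 2*(-3)**2)*R**2 = (203 + 2*9)*R**2 = (203 + 18)*R**2 = 221*R**2)
(455033 + 345397)/(c(-655) + U(191)) = (455033 + 345397)/((-655)**2 + 221*191**2) = 800430/(429025 + 221*36481) = 800430/(429025 + 8062301) = 800430/8491326 = 800430*(1/8491326) = 133405/1415221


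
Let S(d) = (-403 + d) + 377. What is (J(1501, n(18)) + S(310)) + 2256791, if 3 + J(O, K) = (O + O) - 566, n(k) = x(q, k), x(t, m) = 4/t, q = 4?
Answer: 2259508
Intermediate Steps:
S(d) = -26 + d
n(k) = 1 (n(k) = 4/4 = 4*(¼) = 1)
J(O, K) = -569 + 2*O (J(O, K) = -3 + ((O + O) - 566) = -3 + (2*O - 566) = -3 + (-566 + 2*O) = -569 + 2*O)
(J(1501, n(18)) + S(310)) + 2256791 = ((-569 + 2*1501) + (-26 + 310)) + 2256791 = ((-569 + 3002) + 284) + 2256791 = (2433 + 284) + 2256791 = 2717 + 2256791 = 2259508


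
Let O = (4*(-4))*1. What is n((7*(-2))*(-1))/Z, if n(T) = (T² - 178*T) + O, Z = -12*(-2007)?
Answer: -578/6021 ≈ -0.095997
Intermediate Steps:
Z = 24084
O = -16 (O = -16*1 = -16)
n(T) = -16 + T² - 178*T (n(T) = (T² - 178*T) - 16 = -16 + T² - 178*T)
n((7*(-2))*(-1))/Z = (-16 + ((7*(-2))*(-1))² - 178*7*(-2)*(-1))/24084 = (-16 + (-14*(-1))² - (-2492)*(-1))*(1/24084) = (-16 + 14² - 178*14)*(1/24084) = (-16 + 196 - 2492)*(1/24084) = -2312*1/24084 = -578/6021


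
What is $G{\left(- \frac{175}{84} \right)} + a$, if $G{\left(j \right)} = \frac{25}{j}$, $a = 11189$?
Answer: $11177$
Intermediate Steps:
$G{\left(- \frac{175}{84} \right)} + a = \frac{25}{\left(-175\right) \frac{1}{84}} + 11189 = \frac{25}{- \frac{25}{12}} + 11189 = 25 \left(- \frac{12}{25}\right) + 11189 = -12 + 11189 = 11177$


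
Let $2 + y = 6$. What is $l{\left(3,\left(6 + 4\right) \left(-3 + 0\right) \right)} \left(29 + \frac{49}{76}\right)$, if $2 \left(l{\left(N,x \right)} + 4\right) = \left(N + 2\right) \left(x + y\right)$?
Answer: $- \frac{155457}{76} \approx -2045.5$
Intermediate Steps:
$y = 4$ ($y = -2 + 6 = 4$)
$l{\left(N,x \right)} = -4 + \frac{\left(2 + N\right) \left(4 + x\right)}{2}$ ($l{\left(N,x \right)} = -4 + \frac{\left(N + 2\right) \left(x + 4\right)}{2} = -4 + \frac{\left(2 + N\right) \left(4 + x\right)}{2}$)
$l{\left(3,\left(6 + 4\right) \left(-3 + 0\right) \right)} \left(29 + \frac{49}{76}\right) = \left(\left(6 + 4\right) \left(-3 + 0\right) + 2 \cdot 3 + \frac{1}{2} \cdot 3 \left(6 + 4\right) \left(-3 + 0\right)\right) \left(29 + \frac{49}{76}\right) = \left(10 \left(-3\right) + 6 + \frac{1}{2} \cdot 3 \cdot 10 \left(-3\right)\right) \left(29 + 49 \cdot \frac{1}{76}\right) = \left(-30 + 6 + \frac{1}{2} \cdot 3 \left(-30\right)\right) \left(29 + \frac{49}{76}\right) = \left(-30 + 6 - 45\right) \frac{2253}{76} = \left(-69\right) \frac{2253}{76} = - \frac{155457}{76}$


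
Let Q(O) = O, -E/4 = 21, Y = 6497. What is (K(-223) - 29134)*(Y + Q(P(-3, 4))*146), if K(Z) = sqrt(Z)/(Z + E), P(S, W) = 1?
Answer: -193537162 - 6643*I*sqrt(223)/307 ≈ -1.9354e+8 - 323.13*I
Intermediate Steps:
E = -84 (E = -4*21 = -84)
K(Z) = sqrt(Z)/(-84 + Z) (K(Z) = sqrt(Z)/(Z - 84) = sqrt(Z)/(-84 + Z))
(K(-223) - 29134)*(Y + Q(P(-3, 4))*146) = (sqrt(-223)/(-84 - 223) - 29134)*(6497 + 1*146) = ((I*sqrt(223))/(-307) - 29134)*(6497 + 146) = ((I*sqrt(223))*(-1/307) - 29134)*6643 = (-I*sqrt(223)/307 - 29134)*6643 = (-29134 - I*sqrt(223)/307)*6643 = -193537162 - 6643*I*sqrt(223)/307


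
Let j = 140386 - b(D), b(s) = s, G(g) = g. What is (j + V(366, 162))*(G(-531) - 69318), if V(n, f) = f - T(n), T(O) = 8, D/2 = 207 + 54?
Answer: -9780117282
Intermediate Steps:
D = 522 (D = 2*(207 + 54) = 2*261 = 522)
V(n, f) = -8 + f (V(n, f) = f - 1*8 = f - 8 = -8 + f)
j = 139864 (j = 140386 - 1*522 = 140386 - 522 = 139864)
(j + V(366, 162))*(G(-531) - 69318) = (139864 + (-8 + 162))*(-531 - 69318) = (139864 + 154)*(-69849) = 140018*(-69849) = -9780117282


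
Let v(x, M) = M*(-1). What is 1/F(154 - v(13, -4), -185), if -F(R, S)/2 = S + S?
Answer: 1/740 ≈ 0.0013514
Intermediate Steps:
v(x, M) = -M
F(R, S) = -4*S (F(R, S) = -2*(S + S) = -4*S)
1/F(154 - v(13, -4), -185) = 1/(-4*(-185)) = 1/740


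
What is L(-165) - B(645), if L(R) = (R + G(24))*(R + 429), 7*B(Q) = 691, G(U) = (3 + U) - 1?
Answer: -257563/7 ≈ -36795.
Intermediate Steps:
G(U) = 2 + U
B(Q) = 691/7 (B(Q) = (1/7)*691 = 691/7)
L(R) = (26 + R)*(429 + R) (L(R) = (R + (2 + 24))*(R + 429) = (R + 26)*(429 + R) = (26 + R)*(429 + R))
L(-165) - B(645) = (11154 + (-165)**2 + 455*(-165)) - 1*691/7 = (11154 + 27225 - 75075) - 691/7 = -36696 - 691/7 = -257563/7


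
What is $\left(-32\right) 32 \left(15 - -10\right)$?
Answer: $-25600$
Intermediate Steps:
$\left(-32\right) 32 \left(15 - -10\right) = - 1024 \left(15 + 10\right) = \left(-1024\right) 25 = -25600$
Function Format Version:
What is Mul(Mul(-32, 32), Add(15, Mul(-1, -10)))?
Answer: -25600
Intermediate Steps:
Mul(Mul(-32, 32), Add(15, Mul(-1, -10))) = Mul(-1024, Add(15, 10)) = Mul(-1024, 25) = -25600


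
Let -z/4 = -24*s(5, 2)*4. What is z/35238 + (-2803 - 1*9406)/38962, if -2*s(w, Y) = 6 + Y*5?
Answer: -1870449/4669874 ≈ -0.40054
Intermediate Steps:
s(w, Y) = -3 - 5*Y/2 (s(w, Y) = -(6 + Y*5)/2 = -(6 + 5*Y)/2 = -3 - 5*Y/2)
z = -3072 (z = -4*(-24*(-3 - 5/2*2))*4 = -4*(-24*(-3 - 5))*4 = -4*(-24*(-8))*4 = -768*4 = -4*768 = -3072)
z/35238 + (-2803 - 1*9406)/38962 = -3072/35238 + (-2803 - 1*9406)/38962 = -3072*1/35238 + (-2803 - 9406)*(1/38962) = -512/5873 - 12209*1/38962 = -512/5873 - 12209/38962 = -1870449/4669874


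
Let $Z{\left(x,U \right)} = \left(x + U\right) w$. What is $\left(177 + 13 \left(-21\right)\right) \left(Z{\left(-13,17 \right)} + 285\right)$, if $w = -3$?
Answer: $-26208$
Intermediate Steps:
$Z{\left(x,U \right)} = - 3 U - 3 x$ ($Z{\left(x,U \right)} = \left(x + U\right) \left(-3\right) = \left(U + x\right) \left(-3\right) = - 3 U - 3 x$)
$\left(177 + 13 \left(-21\right)\right) \left(Z{\left(-13,17 \right)} + 285\right) = \left(177 + 13 \left(-21\right)\right) \left(\left(\left(-3\right) 17 - -39\right) + 285\right) = \left(177 - 273\right) \left(\left(-51 + 39\right) + 285\right) = - 96 \left(-12 + 285\right) = \left(-96\right) 273 = -26208$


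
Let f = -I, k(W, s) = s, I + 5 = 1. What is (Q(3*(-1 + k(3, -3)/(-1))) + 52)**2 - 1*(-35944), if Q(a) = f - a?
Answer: 38444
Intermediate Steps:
I = -4 (I = -5 + 1 = -4)
f = 4 (f = -1*(-4) = 4)
Q(a) = 4 - a
(Q(3*(-1 + k(3, -3)/(-1))) + 52)**2 - 1*(-35944) = ((4 - 3*(-1 - 3/(-1))) + 52)**2 - 1*(-35944) = ((4 - 3*(-1 - 3*(-1))) + 52)**2 + 35944 = ((4 - 3*(-1 + 3)) + 52)**2 + 35944 = ((4 - 3*2) + 52)**2 + 35944 = ((4 - 1*6) + 52)**2 + 35944 = ((4 - 6) + 52)**2 + 35944 = (-2 + 52)**2 + 35944 = 50**2 + 35944 = 2500 + 35944 = 38444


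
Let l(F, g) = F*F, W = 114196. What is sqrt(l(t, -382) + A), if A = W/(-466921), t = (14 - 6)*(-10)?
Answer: 2*sqrt(7118592290979)/66703 ≈ 79.999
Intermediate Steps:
t = -80 (t = 8*(-10) = -80)
l(F, g) = F**2
A = -114196/466921 (A = 114196/(-466921) = 114196*(-1/466921) = -114196/466921 ≈ -0.24457)
sqrt(l(t, -382) + A) = sqrt((-80)**2 - 114196/466921) = sqrt(6400 - 114196/466921) = sqrt(2988180204/466921) = 2*sqrt(7118592290979)/66703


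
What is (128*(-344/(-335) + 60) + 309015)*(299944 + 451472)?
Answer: 79752932539512/335 ≈ 2.3807e+11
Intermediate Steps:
(128*(-344/(-335) + 60) + 309015)*(299944 + 451472) = (128*(-344*(-1/335) + 60) + 309015)*751416 = (128*(344/335 + 60) + 309015)*751416 = (128*(20444/335) + 309015)*751416 = (2616832/335 + 309015)*751416 = (106136857/335)*751416 = 79752932539512/335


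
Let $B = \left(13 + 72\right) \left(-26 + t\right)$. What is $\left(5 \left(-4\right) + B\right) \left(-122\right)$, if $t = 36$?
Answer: $-101260$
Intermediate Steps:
$B = 850$ ($B = \left(13 + 72\right) \left(-26 + 36\right) = 85 \cdot 10 = 850$)
$\left(5 \left(-4\right) + B\right) \left(-122\right) = \left(5 \left(-4\right) + 850\right) \left(-122\right) = \left(-20 + 850\right) \left(-122\right) = 830 \left(-122\right) = -101260$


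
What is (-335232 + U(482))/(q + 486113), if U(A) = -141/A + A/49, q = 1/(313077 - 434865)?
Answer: -482115089521134/699125039077787 ≈ -0.68960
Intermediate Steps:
q = -1/121788 (q = 1/(-121788) = -1/121788 ≈ -8.2110e-6)
U(A) = -141/A + A/49 (U(A) = -141/A + A*(1/49) = -141/A + A/49)
(-335232 + U(482))/(q + 486113) = (-335232 + (-141/482 + (1/49)*482))/(-1/121788 + 486113) = (-335232 + (-141*1/482 + 482/49))/(59202730043/121788) = (-335232 + (-141/482 + 482/49))*(121788/59202730043) = (-335232 + 225415/23618)*(121788/59202730043) = -7917283961/23618*121788/59202730043 = -482115089521134/699125039077787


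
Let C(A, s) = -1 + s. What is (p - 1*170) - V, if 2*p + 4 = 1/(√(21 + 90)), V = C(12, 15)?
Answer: -186 + √111/222 ≈ -185.95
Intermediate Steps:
V = 14 (V = -1 + 15 = 14)
p = -2 + √111/222 (p = -2 + 1/(2*(√(21 + 90))) = -2 + 1/(2*(√111)) = -2 + (√111/111)/2 = -2 + √111/222 ≈ -1.9525)
(p - 1*170) - V = ((-2 + √111/222) - 1*170) - 1*14 = ((-2 + √111/222) - 170) - 14 = (-172 + √111/222) - 14 = -186 + √111/222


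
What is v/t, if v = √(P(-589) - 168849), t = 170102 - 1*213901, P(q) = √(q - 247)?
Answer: -√(-168849 + 2*I*√209)/43799 ≈ -8.0327e-7 - 0.0093818*I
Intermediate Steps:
P(q) = √(-247 + q)
t = -43799 (t = 170102 - 213901 = -43799)
v = √(-168849 + 2*I*√209) (v = √(√(-247 - 589) - 168849) = √(√(-836) - 168849) = √(2*I*√209 - 168849) = √(-168849 + 2*I*√209) ≈ 0.035 + 410.91*I)
v/t = √(-168849 + 2*I*√209)/(-43799) = √(-168849 + 2*I*√209)*(-1/43799) = -√(-168849 + 2*I*√209)/43799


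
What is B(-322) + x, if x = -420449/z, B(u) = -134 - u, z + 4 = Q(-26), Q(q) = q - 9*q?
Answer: -382097/204 ≈ -1873.0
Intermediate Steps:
Q(q) = -8*q
z = 204 (z = -4 - 8*(-26) = -4 + 208 = 204)
x = -420449/204 ≈ -2061.0
B(-322) + x = (-134 - 1*(-322)) - 420449/204 = (-134 + 322) - 420449/204 = 188 - 420449/204 = -382097/204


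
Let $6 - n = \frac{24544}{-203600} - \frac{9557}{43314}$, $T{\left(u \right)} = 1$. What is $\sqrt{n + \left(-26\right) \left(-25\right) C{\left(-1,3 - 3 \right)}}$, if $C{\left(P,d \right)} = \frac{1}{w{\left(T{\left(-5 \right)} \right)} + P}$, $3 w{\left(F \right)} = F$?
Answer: $\frac{i \sqrt{11770718901978620274}}{110234130} \approx 31.123 i$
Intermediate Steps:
$w{\left(F \right)} = \frac{F}{3}$
$C{\left(P,d \right)} = \frac{1}{\frac{1}{3} + P}$ ($C{\left(P,d \right)} = \frac{1}{\frac{1}{3} \cdot 1 + P} = \frac{1}{\frac{1}{3} + P}$)
$n = \frac{3495080401}{551170650}$ ($n = 6 - \left(\frac{24544}{-203600} - \frac{9557}{43314}\right) = 6 - \left(24544 \left(- \frac{1}{203600}\right) - \frac{9557}{43314}\right) = 6 - \left(- \frac{1534}{12725} - \frac{9557}{43314}\right) = 6 - - \frac{188056501}{551170650} = 6 + \frac{188056501}{551170650} = \frac{3495080401}{551170650} \approx 6.3412$)
$\sqrt{n + \left(-26\right) \left(-25\right) C{\left(-1,3 - 3 \right)}} = \sqrt{\frac{3495080401}{551170650} + \left(-26\right) \left(-25\right) \frac{3}{1 + 3 \left(-1\right)}} = \sqrt{\frac{3495080401}{551170650} + 650 \frac{3}{1 - 3}} = \sqrt{\frac{3495080401}{551170650} + 650 \frac{3}{-2}} = \sqrt{\frac{3495080401}{551170650} + 650 \cdot 3 \left(- \frac{1}{2}\right)} = \sqrt{\frac{3495080401}{551170650} + 650 \left(- \frac{3}{2}\right)} = \sqrt{\frac{3495080401}{551170650} - 975} = \sqrt{- \frac{533896303349}{551170650}} = \frac{i \sqrt{11770718901978620274}}{110234130}$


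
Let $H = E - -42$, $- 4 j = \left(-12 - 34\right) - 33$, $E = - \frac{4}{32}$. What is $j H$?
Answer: $\frac{26465}{32} \approx 827.03$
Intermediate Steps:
$E = - \frac{1}{8}$ ($E = \left(-4\right) \frac{1}{32} = - \frac{1}{8} \approx -0.125$)
$j = \frac{79}{4}$ ($j = - \frac{\left(-12 - 34\right) - 33}{4} = - \frac{-46 - 33}{4} = \left(- \frac{1}{4}\right) \left(-79\right) = \frac{79}{4} \approx 19.75$)
$H = \frac{335}{8}$ ($H = - \frac{1}{8} - -42 = - \frac{1}{8} + 42 = \frac{335}{8} \approx 41.875$)
$j H = \frac{79}{4} \cdot \frac{335}{8} = \frac{26465}{32}$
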